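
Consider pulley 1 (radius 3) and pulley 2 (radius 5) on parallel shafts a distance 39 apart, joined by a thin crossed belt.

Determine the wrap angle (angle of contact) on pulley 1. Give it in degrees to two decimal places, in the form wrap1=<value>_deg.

wrap1=203.67_deg

crossed belt: β = asin((r1+r2)/C) = asin(8/39) = 11.8370°
wrap1 = wrap2 = π + 2β = 203.6740°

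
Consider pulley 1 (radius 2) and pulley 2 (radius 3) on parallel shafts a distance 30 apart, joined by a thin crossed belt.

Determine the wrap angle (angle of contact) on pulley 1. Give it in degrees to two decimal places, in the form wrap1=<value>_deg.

wrap1=199.19_deg

crossed belt: β = asin((r1+r2)/C) = asin(5/30) = 9.5941°
wrap1 = wrap2 = π + 2β = 199.1881°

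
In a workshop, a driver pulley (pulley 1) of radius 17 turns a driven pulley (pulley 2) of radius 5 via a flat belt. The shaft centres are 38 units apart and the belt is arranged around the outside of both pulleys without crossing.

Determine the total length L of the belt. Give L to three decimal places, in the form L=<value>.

open belt: β = asin((r2−r1)/C) = asin(-12/38) = -18.4085°
wrap1 = π − 2β = 216.8170°
wrap2 = π + 2β = 143.1830°
tangent length = C·cosβ = 36.0555
L = r1·wrap1 + r2·wrap2 + 2·C·cosβ = 17·3.7842 + 5·2.4990 + 2·36.0555 = 148.9370

L=148.937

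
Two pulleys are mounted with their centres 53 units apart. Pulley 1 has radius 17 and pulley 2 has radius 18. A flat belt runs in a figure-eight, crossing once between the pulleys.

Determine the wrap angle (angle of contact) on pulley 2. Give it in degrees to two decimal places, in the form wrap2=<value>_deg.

wrap2=262.66_deg

crossed belt: β = asin((r1+r2)/C) = asin(35/53) = 41.3287°
wrap1 = wrap2 = π + 2β = 262.6573°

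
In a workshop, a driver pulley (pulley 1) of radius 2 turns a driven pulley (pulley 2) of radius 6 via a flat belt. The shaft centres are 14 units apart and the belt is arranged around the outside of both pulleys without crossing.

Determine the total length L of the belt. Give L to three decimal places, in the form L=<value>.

L=54.284

open belt: β = asin((r2−r1)/C) = asin(4/14) = 16.6015°
wrap1 = π − 2β = 146.7969°
wrap2 = π + 2β = 213.2031°
tangent length = C·cosβ = 13.4164
L = r1·wrap1 + r2·wrap2 + 2·C·cosβ = 2·2.5621 + 6·3.7211 + 2·13.4164 = 54.2836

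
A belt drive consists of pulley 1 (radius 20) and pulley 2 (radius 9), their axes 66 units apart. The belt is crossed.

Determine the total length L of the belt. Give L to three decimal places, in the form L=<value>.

crossed belt: β = asin((r1+r2)/C) = asin(29/66) = 26.0652°
wrap1 = wrap2 = π + 2β = 232.1304°
tangent length = C·cosβ = 59.2874
L = (r1+r2)·wrap + 2·C·cosβ = 29·4.0514 + 2·59.2874 = 236.0666

L=236.067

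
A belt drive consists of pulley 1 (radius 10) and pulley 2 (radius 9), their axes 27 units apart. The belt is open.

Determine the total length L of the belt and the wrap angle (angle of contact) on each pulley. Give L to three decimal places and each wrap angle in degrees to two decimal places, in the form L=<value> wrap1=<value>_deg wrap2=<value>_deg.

L=113.727 wrap1=184.25_deg wrap2=175.75_deg

open belt: β = asin((r2−r1)/C) = asin(-1/27) = -2.1226°
wrap1 = π − 2β = 184.2451°
wrap2 = π + 2β = 175.7549°
tangent length = C·cosβ = 26.9815
L = r1·wrap1 + r2·wrap2 + 2·C·cosβ = 10·3.2157 + 9·3.0675 + 2·26.9815 = 113.7273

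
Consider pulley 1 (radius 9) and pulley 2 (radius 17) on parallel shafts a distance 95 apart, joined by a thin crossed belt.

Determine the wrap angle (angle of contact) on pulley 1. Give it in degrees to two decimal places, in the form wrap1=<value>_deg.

crossed belt: β = asin((r1+r2)/C) = asin(26/95) = 15.8836°
wrap1 = wrap2 = π + 2β = 211.7672°

wrap1=211.77_deg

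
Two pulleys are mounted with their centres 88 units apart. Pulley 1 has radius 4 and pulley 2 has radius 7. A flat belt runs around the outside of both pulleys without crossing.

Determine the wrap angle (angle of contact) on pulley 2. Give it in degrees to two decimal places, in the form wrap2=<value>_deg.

wrap2=183.91_deg

open belt: β = asin((r2−r1)/C) = asin(3/88) = 1.9536°
wrap1 = π − 2β = 176.0927°
wrap2 = π + 2β = 183.9073°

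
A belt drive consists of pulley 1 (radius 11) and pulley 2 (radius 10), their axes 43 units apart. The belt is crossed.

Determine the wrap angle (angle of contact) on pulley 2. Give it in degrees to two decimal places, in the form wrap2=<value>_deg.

crossed belt: β = asin((r1+r2)/C) = asin(21/43) = 29.2336°
wrap1 = wrap2 = π + 2β = 238.4673°

wrap2=238.47_deg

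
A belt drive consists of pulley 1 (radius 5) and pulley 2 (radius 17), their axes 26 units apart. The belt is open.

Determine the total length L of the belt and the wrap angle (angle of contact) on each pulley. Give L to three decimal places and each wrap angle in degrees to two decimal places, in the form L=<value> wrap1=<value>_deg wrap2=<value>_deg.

open belt: β = asin((r2−r1)/C) = asin(12/26) = 27.4864°
wrap1 = π − 2β = 125.0271°
wrap2 = π + 2β = 234.9729°
tangent length = C·cosβ = 23.0651
L = r1·wrap1 + r2·wrap2 + 2·C·cosβ = 5·2.1821 + 17·4.1010 + 2·23.0651 = 126.7588

L=126.759 wrap1=125.03_deg wrap2=234.97_deg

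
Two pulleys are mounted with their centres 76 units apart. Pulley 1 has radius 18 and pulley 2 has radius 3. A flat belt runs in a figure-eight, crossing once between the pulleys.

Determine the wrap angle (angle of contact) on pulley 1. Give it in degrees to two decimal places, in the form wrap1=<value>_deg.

wrap1=212.08_deg

crossed belt: β = asin((r1+r2)/C) = asin(21/76) = 16.0404°
wrap1 = wrap2 = π + 2β = 212.0809°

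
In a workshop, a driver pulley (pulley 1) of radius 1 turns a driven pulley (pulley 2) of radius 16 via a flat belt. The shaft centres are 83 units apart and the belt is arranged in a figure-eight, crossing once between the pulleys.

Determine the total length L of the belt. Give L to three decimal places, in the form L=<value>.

L=222.901

crossed belt: β = asin((r1+r2)/C) = asin(17/83) = 11.8189°
wrap1 = wrap2 = π + 2β = 203.6378°
tangent length = C·cosβ = 81.2404
L = (r1+r2)·wrap + 2·C·cosβ = 17·3.5542 + 2·81.2404 = 222.9013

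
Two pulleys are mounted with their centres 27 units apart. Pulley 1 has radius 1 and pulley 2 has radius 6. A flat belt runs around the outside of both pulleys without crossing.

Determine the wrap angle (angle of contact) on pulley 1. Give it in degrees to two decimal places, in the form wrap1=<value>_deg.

open belt: β = asin((r2−r1)/C) = asin(5/27) = 10.6719°
wrap1 = π − 2β = 158.6561°
wrap2 = π + 2β = 201.3439°

wrap1=158.66_deg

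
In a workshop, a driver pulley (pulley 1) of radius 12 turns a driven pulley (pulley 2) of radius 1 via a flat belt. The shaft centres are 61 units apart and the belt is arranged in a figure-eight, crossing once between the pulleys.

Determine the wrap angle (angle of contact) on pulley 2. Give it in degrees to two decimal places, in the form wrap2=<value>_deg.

wrap2=204.61_deg

crossed belt: β = asin((r1+r2)/C) = asin(13/61) = 12.3049°
wrap1 = wrap2 = π + 2β = 204.6099°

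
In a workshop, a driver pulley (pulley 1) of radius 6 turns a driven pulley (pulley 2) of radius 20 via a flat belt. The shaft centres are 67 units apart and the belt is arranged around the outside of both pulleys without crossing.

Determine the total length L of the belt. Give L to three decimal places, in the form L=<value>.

open belt: β = asin((r2−r1)/C) = asin(14/67) = 12.0611°
wrap1 = π − 2β = 155.8777°
wrap2 = π + 2β = 204.1223°
tangent length = C·cosβ = 65.5210
L = r1·wrap1 + r2·wrap2 + 2·C·cosβ = 6·2.7206 + 20·3.5626 + 2·65.5210 = 218.6176

L=218.618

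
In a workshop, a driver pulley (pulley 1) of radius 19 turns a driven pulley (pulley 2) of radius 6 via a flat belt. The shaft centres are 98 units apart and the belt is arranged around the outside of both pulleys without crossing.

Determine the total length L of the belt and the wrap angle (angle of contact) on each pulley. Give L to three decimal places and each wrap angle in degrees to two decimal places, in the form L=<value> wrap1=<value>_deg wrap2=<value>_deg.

L=276.267 wrap1=195.25_deg wrap2=164.75_deg

open belt: β = asin((r2−r1)/C) = asin(-13/98) = -7.6229°
wrap1 = π − 2β = 195.2459°
wrap2 = π + 2β = 164.7541°
tangent length = C·cosβ = 97.1339
L = r1·wrap1 + r2·wrap2 + 2·C·cosβ = 19·3.4077 + 6·2.8755 + 2·97.1339 = 276.2668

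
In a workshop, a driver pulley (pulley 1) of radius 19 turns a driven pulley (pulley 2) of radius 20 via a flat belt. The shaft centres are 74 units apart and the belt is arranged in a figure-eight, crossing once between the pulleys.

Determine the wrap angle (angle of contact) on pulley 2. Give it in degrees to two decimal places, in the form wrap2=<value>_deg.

wrap2=243.61_deg

crossed belt: β = asin((r1+r2)/C) = asin(39/74) = 31.8048°
wrap1 = wrap2 = π + 2β = 243.6096°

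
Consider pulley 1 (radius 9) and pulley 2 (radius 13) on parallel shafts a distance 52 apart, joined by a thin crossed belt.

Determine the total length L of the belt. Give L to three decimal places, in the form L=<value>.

L=182.570

crossed belt: β = asin((r1+r2)/C) = asin(22/52) = 25.0290°
wrap1 = wrap2 = π + 2β = 230.0580°
tangent length = C·cosβ = 47.1169
L = (r1+r2)·wrap + 2·C·cosβ = 22·4.0153 + 2·47.1169 = 182.5697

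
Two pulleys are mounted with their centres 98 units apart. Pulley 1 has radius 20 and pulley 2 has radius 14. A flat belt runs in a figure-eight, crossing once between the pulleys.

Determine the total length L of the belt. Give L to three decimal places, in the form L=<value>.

crossed belt: β = asin((r1+r2)/C) = asin(34/98) = 20.3002°
wrap1 = wrap2 = π + 2β = 220.6004°
tangent length = C·cosβ = 91.9130
L = (r1+r2)·wrap + 2·C·cosβ = 34·3.8502 + 2·91.9130 = 314.7329

L=314.733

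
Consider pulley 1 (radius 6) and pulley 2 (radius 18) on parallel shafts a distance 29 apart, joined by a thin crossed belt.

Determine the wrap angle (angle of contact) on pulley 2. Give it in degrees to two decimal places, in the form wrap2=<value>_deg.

crossed belt: β = asin((r1+r2)/C) = asin(24/29) = 55.8516°
wrap1 = wrap2 = π + 2β = 291.7032°

wrap2=291.70_deg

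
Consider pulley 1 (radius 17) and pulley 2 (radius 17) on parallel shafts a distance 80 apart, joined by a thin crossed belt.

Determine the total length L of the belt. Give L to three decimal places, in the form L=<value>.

L=281.494

crossed belt: β = asin((r1+r2)/C) = asin(34/80) = 25.1507°
wrap1 = wrap2 = π + 2β = 230.3013°
tangent length = C·cosβ = 72.4155
L = (r1+r2)·wrap + 2·C·cosβ = 34·4.0195 + 2·72.4155 = 281.4945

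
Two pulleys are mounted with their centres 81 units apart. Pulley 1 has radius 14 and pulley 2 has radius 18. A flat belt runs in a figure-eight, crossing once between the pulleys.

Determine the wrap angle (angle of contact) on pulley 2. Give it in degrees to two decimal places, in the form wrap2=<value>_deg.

wrap2=226.54_deg

crossed belt: β = asin((r1+r2)/C) = asin(32/81) = 23.2698°
wrap1 = wrap2 = π + 2β = 226.5396°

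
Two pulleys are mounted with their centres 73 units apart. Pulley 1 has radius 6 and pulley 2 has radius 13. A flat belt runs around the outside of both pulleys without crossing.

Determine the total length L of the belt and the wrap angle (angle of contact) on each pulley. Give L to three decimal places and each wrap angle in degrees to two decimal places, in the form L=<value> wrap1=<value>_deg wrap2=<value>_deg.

L=206.362 wrap1=168.99_deg wrap2=191.01_deg

open belt: β = asin((r2−r1)/C) = asin(7/73) = 5.5026°
wrap1 = π − 2β = 168.9949°
wrap2 = π + 2β = 191.0051°
tangent length = C·cosβ = 72.6636
L = r1·wrap1 + r2·wrap2 + 2·C·cosβ = 6·2.9495 + 13·3.3337 + 2·72.6636 = 206.3620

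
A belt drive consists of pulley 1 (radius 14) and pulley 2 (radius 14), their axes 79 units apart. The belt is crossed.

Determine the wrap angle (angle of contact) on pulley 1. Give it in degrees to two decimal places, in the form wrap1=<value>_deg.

crossed belt: β = asin((r1+r2)/C) = asin(28/79) = 20.7585°
wrap1 = wrap2 = π + 2β = 221.5171°

wrap1=221.52_deg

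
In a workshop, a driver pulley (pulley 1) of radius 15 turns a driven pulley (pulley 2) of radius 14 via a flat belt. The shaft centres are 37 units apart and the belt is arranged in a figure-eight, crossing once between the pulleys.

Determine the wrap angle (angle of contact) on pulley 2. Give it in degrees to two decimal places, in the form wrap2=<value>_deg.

wrap2=283.22_deg

crossed belt: β = asin((r1+r2)/C) = asin(29/37) = 51.6083°
wrap1 = wrap2 = π + 2β = 283.2167°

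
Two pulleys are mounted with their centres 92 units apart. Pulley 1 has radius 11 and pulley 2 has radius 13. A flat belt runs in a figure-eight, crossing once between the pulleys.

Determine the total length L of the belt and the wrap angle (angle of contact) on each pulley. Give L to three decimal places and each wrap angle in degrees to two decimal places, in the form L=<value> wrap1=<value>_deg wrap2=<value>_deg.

L=265.695 wrap1=210.24_deg wrap2=210.24_deg

crossed belt: β = asin((r1+r2)/C) = asin(24/92) = 15.1217°
wrap1 = wrap2 = π + 2β = 210.2433°
tangent length = C·cosβ = 88.8144
L = (r1+r2)·wrap + 2·C·cosβ = 24·3.6694 + 2·88.8144 = 265.6953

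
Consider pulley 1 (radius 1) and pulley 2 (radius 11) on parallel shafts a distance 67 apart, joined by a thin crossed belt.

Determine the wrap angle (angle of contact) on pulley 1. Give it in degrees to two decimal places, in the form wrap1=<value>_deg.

crossed belt: β = asin((r1+r2)/C) = asin(12/67) = 10.3176°
wrap1 = wrap2 = π + 2β = 200.6352°

wrap1=200.64_deg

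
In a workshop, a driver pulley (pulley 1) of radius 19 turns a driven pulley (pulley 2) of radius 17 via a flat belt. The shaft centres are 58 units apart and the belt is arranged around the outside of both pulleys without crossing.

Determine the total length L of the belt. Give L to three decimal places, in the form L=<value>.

L=229.166

open belt: β = asin((r2−r1)/C) = asin(-2/58) = -1.9761°
wrap1 = π − 2β = 183.9522°
wrap2 = π + 2β = 176.0478°
tangent length = C·cosβ = 57.9655
L = r1·wrap1 + r2·wrap2 + 2·C·cosβ = 19·3.2106 + 17·3.0726 + 2·57.9655 = 229.1663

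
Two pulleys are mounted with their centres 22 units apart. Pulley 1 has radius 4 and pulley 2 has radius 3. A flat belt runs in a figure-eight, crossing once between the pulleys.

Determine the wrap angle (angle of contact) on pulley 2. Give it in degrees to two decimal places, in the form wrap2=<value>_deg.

crossed belt: β = asin((r1+r2)/C) = asin(7/22) = 18.5530°
wrap1 = wrap2 = π + 2β = 217.1060°

wrap2=217.11_deg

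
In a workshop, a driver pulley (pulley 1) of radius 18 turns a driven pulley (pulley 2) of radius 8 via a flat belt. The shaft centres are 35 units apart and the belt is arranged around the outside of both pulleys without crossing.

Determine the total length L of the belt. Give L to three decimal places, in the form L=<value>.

open belt: β = asin((r2−r1)/C) = asin(-10/35) = -16.6015°
wrap1 = π − 2β = 213.2031°
wrap2 = π + 2β = 146.7969°
tangent length = C·cosβ = 33.5410
L = r1·wrap1 + r2·wrap2 + 2·C·cosβ = 18·3.7211 + 8·2.5621 + 2·33.5410 = 154.5585

L=154.558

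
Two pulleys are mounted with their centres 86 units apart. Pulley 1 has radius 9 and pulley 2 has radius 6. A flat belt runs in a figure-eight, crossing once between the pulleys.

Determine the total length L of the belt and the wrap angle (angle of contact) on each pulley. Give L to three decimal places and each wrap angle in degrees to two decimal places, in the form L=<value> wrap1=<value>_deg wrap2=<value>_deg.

L=221.747 wrap1=200.09_deg wrap2=200.09_deg

crossed belt: β = asin((r1+r2)/C) = asin(15/86) = 10.0448°
wrap1 = wrap2 = π + 2β = 200.0897°
tangent length = C·cosβ = 84.6818
L = (r1+r2)·wrap + 2·C·cosβ = 15·3.4922 + 2·84.6818 = 221.7469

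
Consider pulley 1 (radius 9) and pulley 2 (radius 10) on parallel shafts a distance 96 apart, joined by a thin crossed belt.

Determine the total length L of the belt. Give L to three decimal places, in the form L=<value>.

crossed belt: β = asin((r1+r2)/C) = asin(19/96) = 11.4152°
wrap1 = wrap2 = π + 2β = 202.8303°
tangent length = C·cosβ = 94.1010
L = (r1+r2)·wrap + 2·C·cosβ = 19·3.5401 + 2·94.1010 = 255.4631

L=255.463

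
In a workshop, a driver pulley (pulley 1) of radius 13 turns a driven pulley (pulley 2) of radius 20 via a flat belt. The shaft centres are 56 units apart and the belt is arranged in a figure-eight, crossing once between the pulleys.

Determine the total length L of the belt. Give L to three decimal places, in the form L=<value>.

L=235.752

crossed belt: β = asin((r1+r2)/C) = asin(33/56) = 36.1063°
wrap1 = wrap2 = π + 2β = 252.2127°
tangent length = C·cosβ = 45.2438
L = (r1+r2)·wrap + 2·C·cosβ = 33·4.4019 + 2·45.2438 = 235.7516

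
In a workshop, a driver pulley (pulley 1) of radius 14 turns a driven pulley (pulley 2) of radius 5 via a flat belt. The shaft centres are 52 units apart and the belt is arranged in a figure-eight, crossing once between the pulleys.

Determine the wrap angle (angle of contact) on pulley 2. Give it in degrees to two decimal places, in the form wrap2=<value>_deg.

wrap2=222.86_deg

crossed belt: β = asin((r1+r2)/C) = asin(19/52) = 21.4313°
wrap1 = wrap2 = π + 2β = 222.8625°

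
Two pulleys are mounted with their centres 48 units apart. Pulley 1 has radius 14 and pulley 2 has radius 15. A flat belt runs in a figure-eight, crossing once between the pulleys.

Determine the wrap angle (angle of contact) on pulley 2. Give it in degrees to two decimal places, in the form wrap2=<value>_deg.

wrap2=254.34_deg

crossed belt: β = asin((r1+r2)/C) = asin(29/48) = 37.1689°
wrap1 = wrap2 = π + 2β = 254.3378°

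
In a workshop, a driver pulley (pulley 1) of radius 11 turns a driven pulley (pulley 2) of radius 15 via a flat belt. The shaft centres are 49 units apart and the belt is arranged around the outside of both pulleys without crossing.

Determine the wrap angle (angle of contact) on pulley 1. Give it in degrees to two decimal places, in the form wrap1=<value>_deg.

open belt: β = asin((r2−r1)/C) = asin(4/49) = 4.6824°
wrap1 = π − 2β = 170.6352°
wrap2 = π + 2β = 189.3648°

wrap1=170.64_deg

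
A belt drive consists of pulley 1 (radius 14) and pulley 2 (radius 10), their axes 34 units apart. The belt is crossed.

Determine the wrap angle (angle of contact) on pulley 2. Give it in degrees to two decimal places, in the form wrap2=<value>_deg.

wrap2=269.80_deg

crossed belt: β = asin((r1+r2)/C) = asin(24/34) = 44.9009°
wrap1 = wrap2 = π + 2β = 269.8017°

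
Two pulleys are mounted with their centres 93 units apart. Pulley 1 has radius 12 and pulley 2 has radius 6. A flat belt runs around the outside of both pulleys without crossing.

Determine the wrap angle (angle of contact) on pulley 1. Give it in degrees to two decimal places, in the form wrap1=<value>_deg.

wrap1=187.40_deg

open belt: β = asin((r2−r1)/C) = asin(-6/93) = -3.6991°
wrap1 = π − 2β = 187.3981°
wrap2 = π + 2β = 172.6019°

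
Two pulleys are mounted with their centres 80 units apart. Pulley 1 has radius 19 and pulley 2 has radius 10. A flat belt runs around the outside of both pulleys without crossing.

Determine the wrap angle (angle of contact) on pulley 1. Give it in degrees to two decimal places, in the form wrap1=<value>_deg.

wrap1=192.92_deg

open belt: β = asin((r2−r1)/C) = asin(-9/80) = -6.4594°
wrap1 = π − 2β = 192.9189°
wrap2 = π + 2β = 167.0811°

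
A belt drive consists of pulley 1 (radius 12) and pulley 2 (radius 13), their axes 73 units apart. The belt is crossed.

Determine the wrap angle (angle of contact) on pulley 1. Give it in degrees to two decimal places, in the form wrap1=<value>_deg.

wrap1=220.05_deg

crossed belt: β = asin((r1+r2)/C) = asin(25/73) = 20.0272°
wrap1 = wrap2 = π + 2β = 220.0543°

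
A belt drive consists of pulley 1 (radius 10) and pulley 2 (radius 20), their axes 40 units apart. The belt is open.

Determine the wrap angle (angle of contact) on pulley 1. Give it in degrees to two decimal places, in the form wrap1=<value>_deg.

open belt: β = asin((r2−r1)/C) = asin(10/40) = 14.4775°
wrap1 = π − 2β = 151.0450°
wrap2 = π + 2β = 208.9550°

wrap1=151.04_deg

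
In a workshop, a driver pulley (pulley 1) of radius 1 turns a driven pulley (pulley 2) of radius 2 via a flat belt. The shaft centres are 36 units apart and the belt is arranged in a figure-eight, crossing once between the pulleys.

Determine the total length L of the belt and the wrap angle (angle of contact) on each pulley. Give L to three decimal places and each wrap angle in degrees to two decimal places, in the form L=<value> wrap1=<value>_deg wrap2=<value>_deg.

L=81.675 wrap1=189.56_deg wrap2=189.56_deg

crossed belt: β = asin((r1+r2)/C) = asin(3/36) = 4.7802°
wrap1 = wrap2 = π + 2β = 189.5604°
tangent length = C·cosβ = 35.8748
L = (r1+r2)·wrap + 2·C·cosβ = 3·3.3085 + 2·35.8748 = 81.6749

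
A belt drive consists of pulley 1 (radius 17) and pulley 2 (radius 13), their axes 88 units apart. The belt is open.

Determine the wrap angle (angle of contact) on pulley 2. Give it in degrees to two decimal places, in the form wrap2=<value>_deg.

wrap2=174.79_deg

open belt: β = asin((r2−r1)/C) = asin(-4/88) = -2.6053°
wrap1 = π − 2β = 185.2105°
wrap2 = π + 2β = 174.7895°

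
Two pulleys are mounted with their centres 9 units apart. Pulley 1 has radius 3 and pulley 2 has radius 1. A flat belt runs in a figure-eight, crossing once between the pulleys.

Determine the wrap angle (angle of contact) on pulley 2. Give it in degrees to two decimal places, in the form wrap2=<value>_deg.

crossed belt: β = asin((r1+r2)/C) = asin(4/9) = 26.3878°
wrap1 = wrap2 = π + 2β = 232.7756°

wrap2=232.78_deg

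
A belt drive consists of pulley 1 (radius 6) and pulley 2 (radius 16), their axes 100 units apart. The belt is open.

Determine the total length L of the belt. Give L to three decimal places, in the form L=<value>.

open belt: β = asin((r2−r1)/C) = asin(10/100) = 5.7392°
wrap1 = π − 2β = 168.5217°
wrap2 = π + 2β = 191.4783°
tangent length = C·cosβ = 99.4987
L = r1·wrap1 + r2·wrap2 + 2·C·cosβ = 6·2.9413 + 16·3.3419 + 2·99.4987 = 270.1159

L=270.116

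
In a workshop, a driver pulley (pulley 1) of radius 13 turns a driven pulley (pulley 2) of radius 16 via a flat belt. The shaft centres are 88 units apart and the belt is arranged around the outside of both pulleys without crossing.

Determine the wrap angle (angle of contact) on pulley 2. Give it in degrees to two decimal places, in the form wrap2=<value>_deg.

open belt: β = asin((r2−r1)/C) = asin(3/88) = 1.9536°
wrap1 = π − 2β = 176.0927°
wrap2 = π + 2β = 183.9073°

wrap2=183.91_deg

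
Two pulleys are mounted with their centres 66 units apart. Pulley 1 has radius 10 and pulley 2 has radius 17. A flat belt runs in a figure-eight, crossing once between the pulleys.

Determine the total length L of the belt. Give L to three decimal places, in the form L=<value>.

crossed belt: β = asin((r1+r2)/C) = asin(27/66) = 24.1477°
wrap1 = wrap2 = π + 2β = 228.2955°
tangent length = C·cosβ = 60.2246
L = (r1+r2)·wrap + 2·C·cosβ = 27·3.9845 + 2·60.2246 = 228.0309

L=228.031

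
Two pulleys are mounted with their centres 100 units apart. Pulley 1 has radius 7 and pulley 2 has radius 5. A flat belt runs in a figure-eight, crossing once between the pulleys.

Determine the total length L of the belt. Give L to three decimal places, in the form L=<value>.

crossed belt: β = asin((r1+r2)/C) = asin(12/100) = 6.8921°
wrap1 = wrap2 = π + 2β = 193.7842°
tangent length = C·cosβ = 99.2774
L = (r1+r2)·wrap + 2·C·cosβ = 12·3.3822 + 2·99.2774 = 239.1408

L=239.141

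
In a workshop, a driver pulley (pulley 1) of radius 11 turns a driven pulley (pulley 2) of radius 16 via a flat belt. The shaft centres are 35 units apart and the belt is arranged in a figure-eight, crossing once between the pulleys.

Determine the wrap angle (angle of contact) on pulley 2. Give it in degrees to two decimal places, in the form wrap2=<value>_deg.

crossed belt: β = asin((r1+r2)/C) = asin(27/35) = 50.4823°
wrap1 = wrap2 = π + 2β = 280.9647°

wrap2=280.96_deg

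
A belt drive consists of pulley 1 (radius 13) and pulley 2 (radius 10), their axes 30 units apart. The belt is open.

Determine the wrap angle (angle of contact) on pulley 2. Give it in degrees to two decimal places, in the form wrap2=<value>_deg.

open belt: β = asin((r2−r1)/C) = asin(-3/30) = -5.7392°
wrap1 = π − 2β = 191.4783°
wrap2 = π + 2β = 168.5217°

wrap2=168.52_deg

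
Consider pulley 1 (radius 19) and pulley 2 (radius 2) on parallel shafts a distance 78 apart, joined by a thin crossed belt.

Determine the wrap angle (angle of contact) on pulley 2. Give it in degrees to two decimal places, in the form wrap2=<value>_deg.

crossed belt: β = asin((r1+r2)/C) = asin(21/78) = 15.6185°
wrap1 = wrap2 = π + 2β = 211.2370°

wrap2=211.24_deg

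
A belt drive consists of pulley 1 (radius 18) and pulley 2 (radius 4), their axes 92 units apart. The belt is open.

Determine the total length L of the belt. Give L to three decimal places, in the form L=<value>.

open belt: β = asin((r2−r1)/C) = asin(-14/92) = -8.7529°
wrap1 = π − 2β = 197.5059°
wrap2 = π + 2β = 162.4941°
tangent length = C·cosβ = 90.9285
L = r1·wrap1 + r2·wrap2 + 2·C·cosβ = 18·3.4471 + 4·2.8361 + 2·90.9285 = 255.2496

L=255.250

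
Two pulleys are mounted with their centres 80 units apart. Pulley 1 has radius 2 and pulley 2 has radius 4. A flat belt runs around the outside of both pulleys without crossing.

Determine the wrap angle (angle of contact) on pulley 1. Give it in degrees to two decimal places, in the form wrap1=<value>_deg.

wrap1=177.13_deg

open belt: β = asin((r2−r1)/C) = asin(2/80) = 1.4325°
wrap1 = π − 2β = 177.1349°
wrap2 = π + 2β = 182.8651°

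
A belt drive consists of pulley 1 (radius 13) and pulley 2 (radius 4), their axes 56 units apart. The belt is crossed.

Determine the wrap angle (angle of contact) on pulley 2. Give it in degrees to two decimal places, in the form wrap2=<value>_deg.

wrap2=215.34_deg

crossed belt: β = asin((r1+r2)/C) = asin(17/56) = 17.6722°
wrap1 = wrap2 = π + 2β = 215.3445°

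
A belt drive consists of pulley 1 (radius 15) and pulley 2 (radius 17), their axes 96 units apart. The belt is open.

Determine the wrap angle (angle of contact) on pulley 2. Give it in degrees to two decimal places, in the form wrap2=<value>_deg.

wrap2=182.39_deg

open belt: β = asin((r2−r1)/C) = asin(2/96) = 1.1937°
wrap1 = π − 2β = 177.6125°
wrap2 = π + 2β = 182.3875°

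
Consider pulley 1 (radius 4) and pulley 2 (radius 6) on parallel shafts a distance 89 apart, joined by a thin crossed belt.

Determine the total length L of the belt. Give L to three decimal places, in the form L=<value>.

crossed belt: β = asin((r1+r2)/C) = asin(10/89) = 6.4514°
wrap1 = wrap2 = π + 2β = 192.9027°
tangent length = C·cosβ = 88.4364
L = (r1+r2)·wrap + 2·C·cosβ = 10·3.3668 + 2·88.4364 = 210.5407

L=210.541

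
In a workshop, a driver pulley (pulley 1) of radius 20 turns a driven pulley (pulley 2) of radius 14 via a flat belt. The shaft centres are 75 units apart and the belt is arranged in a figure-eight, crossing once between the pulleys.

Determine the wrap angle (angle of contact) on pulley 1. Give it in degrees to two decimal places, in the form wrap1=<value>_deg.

crossed belt: β = asin((r1+r2)/C) = asin(34/75) = 26.9577°
wrap1 = wrap2 = π + 2β = 233.9155°

wrap1=233.92_deg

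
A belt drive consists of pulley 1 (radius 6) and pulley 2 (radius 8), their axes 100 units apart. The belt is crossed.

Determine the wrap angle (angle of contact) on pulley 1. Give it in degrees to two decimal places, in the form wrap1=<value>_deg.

crossed belt: β = asin((r1+r2)/C) = asin(14/100) = 8.0478°
wrap1 = wrap2 = π + 2β = 196.0957°

wrap1=196.10_deg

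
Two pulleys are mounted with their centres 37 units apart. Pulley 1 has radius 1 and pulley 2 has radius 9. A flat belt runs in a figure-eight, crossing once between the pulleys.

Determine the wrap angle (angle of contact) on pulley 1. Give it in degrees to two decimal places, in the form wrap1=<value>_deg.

crossed belt: β = asin((r1+r2)/C) = asin(10/37) = 15.6804°
wrap1 = wrap2 = π + 2β = 211.3607°

wrap1=211.36_deg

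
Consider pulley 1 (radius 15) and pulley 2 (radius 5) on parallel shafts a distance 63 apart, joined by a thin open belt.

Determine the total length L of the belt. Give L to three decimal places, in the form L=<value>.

L=190.423

open belt: β = asin((r2−r1)/C) = asin(-10/63) = -9.1332°
wrap1 = π − 2β = 198.2664°
wrap2 = π + 2β = 161.7336°
tangent length = C·cosβ = 62.2013
L = r1·wrap1 + r2·wrap2 + 2·C·cosβ = 15·3.4604 + 5·2.8228 + 2·62.2013 = 190.4225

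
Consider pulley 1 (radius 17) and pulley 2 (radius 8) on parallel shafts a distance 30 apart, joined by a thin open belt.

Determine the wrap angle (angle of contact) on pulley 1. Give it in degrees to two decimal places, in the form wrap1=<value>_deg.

open belt: β = asin((r2−r1)/C) = asin(-9/30) = -17.4576°
wrap1 = π − 2β = 214.9152°
wrap2 = π + 2β = 145.0848°

wrap1=214.92_deg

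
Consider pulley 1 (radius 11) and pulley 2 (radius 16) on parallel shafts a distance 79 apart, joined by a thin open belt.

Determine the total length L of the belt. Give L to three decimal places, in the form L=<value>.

open belt: β = asin((r2−r1)/C) = asin(5/79) = 3.6287°
wrap1 = π − 2β = 172.7425°
wrap2 = π + 2β = 187.2575°
tangent length = C·cosβ = 78.8416
L = r1·wrap1 + r2·wrap2 + 2·C·cosβ = 11·3.0149 + 16·3.2683 + 2·78.8416 = 243.1396

L=243.140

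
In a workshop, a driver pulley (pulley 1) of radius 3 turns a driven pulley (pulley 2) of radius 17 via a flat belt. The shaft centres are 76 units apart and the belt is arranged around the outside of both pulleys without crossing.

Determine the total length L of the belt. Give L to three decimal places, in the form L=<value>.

L=217.418

open belt: β = asin((r2−r1)/C) = asin(14/76) = 10.6151°
wrap1 = π − 2β = 158.7698°
wrap2 = π + 2β = 201.2302°
tangent length = C·cosβ = 74.6994
L = r1·wrap1 + r2·wrap2 + 2·C·cosβ = 3·2.7711 + 17·3.5121 + 2·74.6994 = 217.4182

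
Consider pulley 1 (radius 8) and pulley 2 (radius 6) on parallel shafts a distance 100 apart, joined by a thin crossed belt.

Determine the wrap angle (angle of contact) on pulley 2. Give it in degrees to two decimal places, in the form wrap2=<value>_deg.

crossed belt: β = asin((r1+r2)/C) = asin(14/100) = 8.0478°
wrap1 = wrap2 = π + 2β = 196.0957°

wrap2=196.10_deg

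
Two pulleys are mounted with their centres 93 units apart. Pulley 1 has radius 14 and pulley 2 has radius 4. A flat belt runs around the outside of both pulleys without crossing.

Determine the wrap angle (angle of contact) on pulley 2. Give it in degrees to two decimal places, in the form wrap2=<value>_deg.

wrap2=167.65_deg

open belt: β = asin((r2−r1)/C) = asin(-10/93) = -6.1728°
wrap1 = π − 2β = 192.3455°
wrap2 = π + 2β = 167.6545°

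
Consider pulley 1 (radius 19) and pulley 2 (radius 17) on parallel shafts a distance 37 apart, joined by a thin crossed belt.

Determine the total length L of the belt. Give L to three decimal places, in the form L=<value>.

L=226.505

crossed belt: β = asin((r1+r2)/C) = asin(36/37) = 76.6488°
wrap1 = wrap2 = π + 2β = 333.2976°
tangent length = C·cosβ = 8.5440
L = (r1+r2)·wrap + 2·C·cosβ = 36·5.8171 + 2·8.5440 = 226.5051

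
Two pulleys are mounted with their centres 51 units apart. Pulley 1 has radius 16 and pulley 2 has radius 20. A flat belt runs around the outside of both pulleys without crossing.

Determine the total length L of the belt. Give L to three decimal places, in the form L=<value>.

open belt: β = asin((r2−r1)/C) = asin(4/51) = 4.4984°
wrap1 = π − 2β = 171.0032°
wrap2 = π + 2β = 188.9968°
tangent length = C·cosβ = 50.8429
L = r1·wrap1 + r2·wrap2 + 2·C·cosβ = 16·2.9846 + 20·3.2986 + 2·50.8429 = 215.4112

L=215.411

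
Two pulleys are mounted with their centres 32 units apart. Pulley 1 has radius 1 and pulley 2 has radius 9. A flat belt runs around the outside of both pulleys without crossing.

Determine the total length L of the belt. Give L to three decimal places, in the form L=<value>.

L=97.427

open belt: β = asin((r2−r1)/C) = asin(8/32) = 14.4775°
wrap1 = π − 2β = 151.0450°
wrap2 = π + 2β = 208.9550°
tangent length = C·cosβ = 30.9839
L = r1·wrap1 + r2·wrap2 + 2·C·cosβ = 1·2.6362 + 9·3.6470 + 2·30.9839 = 97.4265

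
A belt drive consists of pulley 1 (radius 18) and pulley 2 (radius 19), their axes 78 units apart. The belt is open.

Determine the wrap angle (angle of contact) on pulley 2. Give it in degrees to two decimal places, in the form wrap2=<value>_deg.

wrap2=181.47_deg

open belt: β = asin((r2−r1)/C) = asin(1/78) = 0.7346°
wrap1 = π − 2β = 178.5308°
wrap2 = π + 2β = 181.4692°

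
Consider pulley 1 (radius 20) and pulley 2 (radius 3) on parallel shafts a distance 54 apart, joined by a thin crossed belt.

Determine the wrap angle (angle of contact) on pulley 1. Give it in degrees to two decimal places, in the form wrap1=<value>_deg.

wrap1=230.42_deg

crossed belt: β = asin((r1+r2)/C) = asin(23/54) = 25.2093°
wrap1 = wrap2 = π + 2β = 230.4186°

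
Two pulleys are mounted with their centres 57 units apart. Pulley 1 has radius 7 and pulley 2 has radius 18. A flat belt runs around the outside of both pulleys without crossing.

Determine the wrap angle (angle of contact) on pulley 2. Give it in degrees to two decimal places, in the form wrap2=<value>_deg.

open belt: β = asin((r2−r1)/C) = asin(11/57) = 11.1269°
wrap1 = π − 2β = 157.7462°
wrap2 = π + 2β = 202.2538°

wrap2=202.25_deg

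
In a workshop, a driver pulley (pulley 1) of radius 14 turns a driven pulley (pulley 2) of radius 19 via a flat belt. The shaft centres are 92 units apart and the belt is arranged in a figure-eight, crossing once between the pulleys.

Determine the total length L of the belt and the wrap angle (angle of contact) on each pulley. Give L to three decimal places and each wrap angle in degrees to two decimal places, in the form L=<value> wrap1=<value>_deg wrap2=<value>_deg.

crossed belt: β = asin((r1+r2)/C) = asin(33/92) = 21.0201°
wrap1 = wrap2 = π + 2β = 222.0402°
tangent length = C·cosβ = 85.8778
L = (r1+r2)·wrap + 2·C·cosβ = 33·3.8753 + 2·85.8778 = 299.6416

L=299.642 wrap1=222.04_deg wrap2=222.04_deg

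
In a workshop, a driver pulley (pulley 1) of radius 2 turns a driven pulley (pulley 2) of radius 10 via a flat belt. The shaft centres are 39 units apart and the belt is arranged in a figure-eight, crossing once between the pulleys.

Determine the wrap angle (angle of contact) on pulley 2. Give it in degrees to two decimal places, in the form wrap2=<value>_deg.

wrap2=215.84_deg

crossed belt: β = asin((r1+r2)/C) = asin(12/39) = 17.9202°
wrap1 = wrap2 = π + 2β = 215.8404°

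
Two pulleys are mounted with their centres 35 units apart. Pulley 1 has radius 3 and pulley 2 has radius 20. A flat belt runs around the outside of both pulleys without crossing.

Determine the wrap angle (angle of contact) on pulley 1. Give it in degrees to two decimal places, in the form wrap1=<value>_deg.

open belt: β = asin((r2−r1)/C) = asin(17/35) = 29.0593°
wrap1 = π − 2β = 121.8814°
wrap2 = π + 2β = 238.1186°

wrap1=121.88_deg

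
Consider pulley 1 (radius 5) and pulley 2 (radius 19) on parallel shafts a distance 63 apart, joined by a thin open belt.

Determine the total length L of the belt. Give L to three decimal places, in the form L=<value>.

L=204.522

open belt: β = asin((r2−r1)/C) = asin(14/63) = 12.8396°
wrap1 = π − 2β = 154.3208°
wrap2 = π + 2β = 205.6792°
tangent length = C·cosβ = 61.4248
L = r1·wrap1 + r2·wrap2 + 2·C·cosβ = 5·2.6934 + 19·3.5898 + 2·61.4248 = 204.5223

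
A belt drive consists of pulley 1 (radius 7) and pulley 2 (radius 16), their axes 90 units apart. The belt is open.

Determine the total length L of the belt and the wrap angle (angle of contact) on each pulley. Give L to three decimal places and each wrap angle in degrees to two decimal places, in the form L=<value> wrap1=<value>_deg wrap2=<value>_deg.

L=253.157 wrap1=168.52_deg wrap2=191.48_deg

open belt: β = asin((r2−r1)/C) = asin(9/90) = 5.7392°
wrap1 = π − 2β = 168.5217°
wrap2 = π + 2β = 191.4783°
tangent length = C·cosβ = 89.5489
L = r1·wrap1 + r2·wrap2 + 2·C·cosβ = 7·2.9413 + 16·3.3419 + 2·89.5489 = 253.1574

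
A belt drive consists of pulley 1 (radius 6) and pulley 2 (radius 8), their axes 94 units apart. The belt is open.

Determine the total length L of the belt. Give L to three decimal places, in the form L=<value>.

open belt: β = asin((r2−r1)/C) = asin(2/94) = 1.2192°
wrap1 = π − 2β = 177.5617°
wrap2 = π + 2β = 182.4383°
tangent length = C·cosβ = 93.9787
L = r1·wrap1 + r2·wrap2 + 2·C·cosβ = 6·3.0990 + 8·3.1841 + 2·93.9787 = 232.0249

L=232.025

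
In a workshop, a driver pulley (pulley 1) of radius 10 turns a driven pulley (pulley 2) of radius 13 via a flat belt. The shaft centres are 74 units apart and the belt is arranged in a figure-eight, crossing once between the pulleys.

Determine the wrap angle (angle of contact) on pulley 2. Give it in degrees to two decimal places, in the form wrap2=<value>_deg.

crossed belt: β = asin((r1+r2)/C) = asin(23/74) = 18.1081°
wrap1 = wrap2 = π + 2β = 216.2162°

wrap2=216.22_deg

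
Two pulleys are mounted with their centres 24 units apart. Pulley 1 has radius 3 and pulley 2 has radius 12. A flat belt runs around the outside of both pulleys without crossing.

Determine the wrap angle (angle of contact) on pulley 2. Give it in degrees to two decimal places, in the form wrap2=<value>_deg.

open belt: β = asin((r2−r1)/C) = asin(9/24) = 22.0243°
wrap1 = π − 2β = 135.9514°
wrap2 = π + 2β = 224.0486°

wrap2=224.05_deg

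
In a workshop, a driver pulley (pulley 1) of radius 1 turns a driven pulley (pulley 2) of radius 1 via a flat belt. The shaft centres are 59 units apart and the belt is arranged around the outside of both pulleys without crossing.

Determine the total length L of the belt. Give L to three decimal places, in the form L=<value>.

open belt: β = asin((r2−r1)/C) = asin(0/59) = 0.0000°
wrap1 = π − 2β = 180.0000°
wrap2 = π + 2β = 180.0000°
tangent length = C·cosβ = 59.0000
L = r1·wrap1 + r2·wrap2 + 2·C·cosβ = 1·3.1416 + 1·3.1416 + 2·59.0000 = 124.2832

L=124.283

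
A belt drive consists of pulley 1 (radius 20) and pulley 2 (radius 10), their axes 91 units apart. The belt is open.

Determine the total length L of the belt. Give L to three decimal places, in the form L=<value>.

L=277.348

open belt: β = asin((r2−r1)/C) = asin(-10/91) = -6.3090°
wrap1 = π − 2β = 192.6180°
wrap2 = π + 2β = 167.3820°
tangent length = C·cosβ = 90.4489
L = r1·wrap1 + r2·wrap2 + 2·C·cosβ = 20·3.3618 + 10·2.9214 + 2·90.4489 = 277.3478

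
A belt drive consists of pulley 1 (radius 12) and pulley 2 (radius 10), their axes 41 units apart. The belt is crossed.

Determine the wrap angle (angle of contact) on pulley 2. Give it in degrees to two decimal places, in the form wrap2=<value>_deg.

wrap2=244.90_deg

crossed belt: β = asin((r1+r2)/C) = asin(22/41) = 32.4515°
wrap1 = wrap2 = π + 2β = 244.9030°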